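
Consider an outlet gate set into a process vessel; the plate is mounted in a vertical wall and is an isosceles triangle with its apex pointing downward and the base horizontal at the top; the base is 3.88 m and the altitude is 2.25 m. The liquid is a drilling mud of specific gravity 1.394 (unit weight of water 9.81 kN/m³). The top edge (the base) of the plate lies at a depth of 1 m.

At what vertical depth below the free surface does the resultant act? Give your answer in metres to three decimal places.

h_p = 1.911 m

γ = 1.394 × 9.81 = 13.67514 kN/m³.
With the apex down, the centroid sits h/3 = 2.25/3 = 0.75 m below the base (the top edge), so the centroid depth is h_c = 1 + 0.75 = 1.75 m.
A = ½ × 3.88 × 2.25 = 4.365 m².
Resultant F = γ·h_c·A = 13.67514 × 1.75 × 4.365 = 104.461 kN.
I_c = b·h³/36 = 3.88 × 2.25³/36 = 1.22766 m⁴.
Centre of pressure: y_p = y_c + I_c/(y_c·A) = 1.75 + 1.22766/(1.75 × 4.365) = 1.75 + 0.160715 = 1.91071 m along the plane.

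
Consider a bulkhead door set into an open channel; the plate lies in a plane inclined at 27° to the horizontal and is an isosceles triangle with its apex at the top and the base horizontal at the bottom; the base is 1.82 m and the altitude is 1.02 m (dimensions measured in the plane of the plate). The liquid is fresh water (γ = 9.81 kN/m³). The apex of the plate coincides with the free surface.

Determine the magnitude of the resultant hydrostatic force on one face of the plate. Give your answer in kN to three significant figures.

F ≈ 2.81 kN

γ = 9.81 kN/m³.
Let θ = 27° be the plate's angle to the horizontal; measure y along the incline from where the plane meets the free surface. Vertical depth h = y·sinθ with sinθ = 0.453990.
With the apex up, the centroid sits 2h/3 = 2 × 1.02/3 = 0.68 m below the apex, so y_c = 0.68 m and h_c = 0.68 × 0.453990 = 0.308713 m.
A = ½ × 1.82 × 1.02 = 0.9282 m².
Resultant F = γ·h_c·A = 9.81 × 0.308713 × 0.9282 = 2.81103 kN.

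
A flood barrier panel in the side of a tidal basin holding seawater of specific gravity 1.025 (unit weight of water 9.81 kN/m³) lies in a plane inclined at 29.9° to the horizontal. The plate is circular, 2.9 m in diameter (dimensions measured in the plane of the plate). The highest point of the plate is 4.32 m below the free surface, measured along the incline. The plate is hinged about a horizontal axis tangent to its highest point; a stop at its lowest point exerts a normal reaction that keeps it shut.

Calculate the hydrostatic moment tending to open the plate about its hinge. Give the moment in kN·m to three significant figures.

γ = 1.025 × 9.81 = 10.05525 kN/m³.
Let θ = 29.9° be the plate's angle to the horizontal; measure y along the incline from where the plane meets the free surface. Vertical depth h = y·sinθ with sinθ = 0.498488.
The centroid is at the centre, 1.45 m below the top of the plate, so y_c = 4.32 + 1.45 = 5.77 m and h_c = 5.77 × 0.498488 = 2.87628 m.
A = π(1.45)² = 6.6052 m².
Resultant F = γ·h_c·A = 10.05525 × 2.87628 × 6.6052 = 191.034 kN.
I_c = πr⁴/4 = π × 1.45⁴/4 = 3.47186 m⁴.
Centre of pressure: y_p = y_c + I_c/(y_c·A) = 5.77 + 3.47186/(5.77 × 6.6052) = 5.77 + 0.0910962 = 5.8611 m along the plane.
The resultant acts 1.45 + 0.0910962 = 1.5411 m (along the plate) below the hinge at the top edge, so the moment about the hinge is M = F × 1.5411 = 191.034 × 1.5411 = 294.402 kN·m.

M ≈ 294 kN·m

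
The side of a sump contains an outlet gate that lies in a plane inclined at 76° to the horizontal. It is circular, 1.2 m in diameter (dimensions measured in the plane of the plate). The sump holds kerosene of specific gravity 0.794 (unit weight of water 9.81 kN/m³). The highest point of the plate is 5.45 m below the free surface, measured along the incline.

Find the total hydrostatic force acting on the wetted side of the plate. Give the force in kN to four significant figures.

γ = 0.794 × 9.81 = 7.78914 kN/m³.
Let θ = 76° be the plate's angle to the horizontal; measure y along the incline from where the plane meets the free surface. Vertical depth h = y·sinθ with sinθ = 0.970296.
The centroid is at the centre, 0.6 m below the top of the plate, so y_c = 5.45 + 0.6 = 6.05 m and h_c = 6.05 × 0.970296 = 5.87029 m.
A = π(0.6)² = 1.13097 m².
Resultant F = γ·h_c·A = 7.78914 × 5.87029 × 1.13097 = 51.713 kN.

F ≈ 51.71 kN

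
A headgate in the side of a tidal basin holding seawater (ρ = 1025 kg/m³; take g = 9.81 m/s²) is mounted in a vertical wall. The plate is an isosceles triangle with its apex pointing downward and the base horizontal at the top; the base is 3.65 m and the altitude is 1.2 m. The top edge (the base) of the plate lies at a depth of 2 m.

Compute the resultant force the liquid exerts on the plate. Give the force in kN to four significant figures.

F ≈ 52.85 kN

γ = ρg = 1025 × 9.81 / 1000 = 10.05525 kN/m³.
With the apex down, the centroid sits h/3 = 1.2/3 = 0.4 m below the base (the top edge), so the centroid depth is h_c = 2 + 0.4 = 2.4 m.
A = ½ × 3.65 × 1.2 = 2.19 m².
Resultant F = γ·h_c·A = 10.05525 × 2.4 × 2.19 = 52.8504 kN.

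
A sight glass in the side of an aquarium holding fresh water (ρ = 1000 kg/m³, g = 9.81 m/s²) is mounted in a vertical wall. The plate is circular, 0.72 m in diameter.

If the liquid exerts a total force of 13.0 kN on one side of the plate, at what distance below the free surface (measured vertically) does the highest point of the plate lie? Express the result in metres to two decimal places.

d_top ≈ 2.89 m

γ = ρg = 1000 × 9.81 = 9810 N/m³ = 9.81 kN/m³.
A = π(0.36)² = 0.40715 m².
From F = γ·h_c·A, the centroid depth is h_c = 13.0/(9.81 × 0.40715) = 3.25477 m.
The centroid is at the centre, 0.36 m below the top of the plate, so the highest point sits at h_top = 3.25477 − 0.36 = 2.89477 m below the surface.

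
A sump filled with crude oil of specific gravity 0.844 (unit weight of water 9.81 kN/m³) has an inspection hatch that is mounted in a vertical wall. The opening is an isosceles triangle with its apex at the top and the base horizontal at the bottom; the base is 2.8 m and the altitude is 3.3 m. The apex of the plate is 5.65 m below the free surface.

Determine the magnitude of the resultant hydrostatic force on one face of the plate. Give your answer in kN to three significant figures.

F ≈ 300 kN

γ = 0.844 × 9.81 = 8.27964 kN/m³.
With the apex up, the centroid sits 2h/3 = 2 × 3.3/3 = 2.2 m below the apex, so the centroid depth is h_c = 5.65 + 2.2 = 7.85 m.
A = ½ × 2.8 × 3.3 = 4.62 m².
Resultant F = γ·h_c·A = 8.27964 × 7.85 × 4.62 = 300.278 kN.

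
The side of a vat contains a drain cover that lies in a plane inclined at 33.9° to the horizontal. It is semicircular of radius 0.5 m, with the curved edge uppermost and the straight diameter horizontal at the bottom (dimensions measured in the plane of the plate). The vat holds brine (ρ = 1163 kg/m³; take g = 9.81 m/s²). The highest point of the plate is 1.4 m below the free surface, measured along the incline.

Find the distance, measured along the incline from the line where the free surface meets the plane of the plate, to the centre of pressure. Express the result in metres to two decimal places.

γ = ρg = 1163 × 9.81 / 1000 = 11.40903 kN/m³.
Let θ = 33.9° be the plate's angle to the horizontal; measure y along the incline from where the plane meets the free surface. Vertical depth h = y·sinθ with sinθ = 0.557745.
The centroid lies 4r/(3π) = 0.212207 m above the diameter, so r − 4r/(3π) = 0.5 − 0.212207 = 0.287793 m below the topmost point, so y_c = 1.4 + 0.287793 = 1.68779 m and h_c = 1.68779 × 0.557745 = 0.941356 m.
A = πr²/2 = π × 0.5²/2 = 0.392699 m².
Resultant F = γ·h_c·A = 11.40903 × 0.941356 × 0.392699 = 4.21757 kN.
I_c = (π/8 − 8/(9π))·r⁴ = 0.109757 × 0.5⁴ = 0.00685981 m⁴.
Centre of pressure: y_p = y_c + I_c/(y_c·A) = 1.68779 + 0.00685981/(1.68779 × 0.392699) = 1.68779 + 0.0103498 = 1.69814 m along the plane.

y_p = 1.70 m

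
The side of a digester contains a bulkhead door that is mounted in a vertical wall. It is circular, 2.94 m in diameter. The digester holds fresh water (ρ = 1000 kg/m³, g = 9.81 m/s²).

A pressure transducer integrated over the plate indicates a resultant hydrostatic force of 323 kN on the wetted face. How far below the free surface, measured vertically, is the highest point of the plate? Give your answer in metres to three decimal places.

d_top ≈ 3.380 m

γ = ρg = 1000 × 9.81 = 9810 N/m³ = 9.81 kN/m³.
A = π(1.47)² = 6.78867 m².
From F = γ·h_c·A, the centroid depth is h_c = 323/(9.81 × 6.78867) = 4.85008 m.
The centroid is at the centre, 1.47 m below the top of the plate, so the highest point sits at h_top = 4.85008 − 1.47 = 3.38008 m below the surface.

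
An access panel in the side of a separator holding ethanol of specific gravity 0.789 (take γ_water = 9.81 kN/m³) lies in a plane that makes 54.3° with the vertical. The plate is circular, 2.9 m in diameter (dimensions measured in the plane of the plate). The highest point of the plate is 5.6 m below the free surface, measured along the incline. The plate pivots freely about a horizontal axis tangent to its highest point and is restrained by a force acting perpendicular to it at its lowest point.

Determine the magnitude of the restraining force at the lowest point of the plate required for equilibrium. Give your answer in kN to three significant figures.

P ≈ 111 kN

γ = 0.789 × 9.81 = 7.74009 kN/m³.
The plate makes 54.3° with the vertical, i.e. θ = 90° − 54.3° = 35.7° to the horizontal. Measuring y along the incline from the free-surface line, vertical depth h = y·sinθ with sinθ = 0.583541.
The centroid is at the centre, 1.45 m below the top of the plate, so y_c = 5.6 + 1.45 = 7.05 m and h_c = 7.05 × 0.583541 = 4.11396 m.
A = π(1.45)² = 6.6052 m².
Resultant F = γ·h_c·A = 7.74009 × 4.11396 × 6.6052 = 210.326 kN.
I_c = πr⁴/4 = π × 1.45⁴/4 = 3.47186 m⁴.
Centre of pressure: y_p = y_c + I_c/(y_c·A) = 7.05 + 3.47186/(7.05 × 6.6052) = 7.05 + 0.0745568 = 7.12456 m along the plane.
The resultant acts 1.45 + 0.0745568 = 1.52456 m (along the plate) below the hinge at the top edge, so the moment about the hinge is M = F × 1.52456 = 210.326 × 1.52456 = 320.655 kN·m.
A normal force at the bottom, 2.9 m from the hinge, must supply this moment: P = 320.655/2.9 = 110.571 kN.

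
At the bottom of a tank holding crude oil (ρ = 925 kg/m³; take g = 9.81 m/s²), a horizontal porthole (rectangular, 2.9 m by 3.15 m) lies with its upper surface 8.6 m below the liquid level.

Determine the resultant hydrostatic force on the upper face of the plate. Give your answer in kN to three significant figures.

F ≈ 713 kN

γ = ρg = 925 × 9.81 / 1000 = 9.07425 kN/m³.
The plate is horizontal, so pressure is uniform at p = γ·h = 9.07425 × 8.6 = 78.0385 kN/m².
A = 2.9 × 3.15 = 9.135 m².
F = p·A = 78.0385 × 9.135 = 712.882 kN.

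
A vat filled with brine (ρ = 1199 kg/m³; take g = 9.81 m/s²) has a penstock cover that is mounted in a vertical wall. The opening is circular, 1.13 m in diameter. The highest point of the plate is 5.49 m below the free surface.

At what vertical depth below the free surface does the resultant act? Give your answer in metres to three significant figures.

h_p = 6.07 m

γ = ρg = 1199 × 9.81 / 1000 = 11.76219 kN/m³.
The centroid is at the centre, 0.565 m below the top of the plate, so the centroid depth is h_c = 5.49 + 0.565 = 6.055 m.
A = π(0.565)² = 1.00287 m².
Resultant F = γ·h_c·A = 11.76219 × 6.055 × 1.00287 = 71.4245 kN.
I_c = πr⁴/4 = π × 0.565⁴/4 = 0.0800357 m⁴.
Centre of pressure: y_p = y_c + I_c/(y_c·A) = 6.055 + 0.0800357/(6.055 × 1.00287) = 6.055 + 0.0131803 = 6.06818 m along the plane.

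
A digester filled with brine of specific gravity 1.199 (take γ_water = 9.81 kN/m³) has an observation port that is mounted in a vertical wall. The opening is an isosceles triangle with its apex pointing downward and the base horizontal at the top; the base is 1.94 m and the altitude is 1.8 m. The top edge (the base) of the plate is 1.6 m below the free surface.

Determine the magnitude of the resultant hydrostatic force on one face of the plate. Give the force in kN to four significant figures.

γ = 1.199 × 9.81 = 11.76219 kN/m³.
With the apex down, the centroid sits h/3 = 1.8/3 = 0.6 m below the base (the top edge), so the centroid depth is h_c = 1.6 + 0.6 = 2.2 m.
A = ½ × 1.94 × 1.8 = 1.746 m².
Resultant F = γ·h_c·A = 11.76219 × 2.2 × 1.746 = 45.1809 kN.

F ≈ 45.18 kN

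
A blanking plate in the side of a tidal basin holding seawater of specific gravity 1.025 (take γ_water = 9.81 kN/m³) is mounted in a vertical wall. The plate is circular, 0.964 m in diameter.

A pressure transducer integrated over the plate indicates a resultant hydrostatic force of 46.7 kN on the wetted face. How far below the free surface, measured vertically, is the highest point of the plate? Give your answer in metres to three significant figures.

γ = 1.025 × 9.81 = 10.05525 kN/m³.
A = π(0.482)² = 0.729867 m².
From F = γ·h_c·A, the centroid depth is h_c = 46.7/(10.05525 × 0.729867) = 6.36327 m.
The centroid is at the centre, 0.482 m below the top of the plate, so the highest point sits at h_top = 6.36327 − 0.482 = 5.88127 m below the surface.

d_top ≈ 5.88 m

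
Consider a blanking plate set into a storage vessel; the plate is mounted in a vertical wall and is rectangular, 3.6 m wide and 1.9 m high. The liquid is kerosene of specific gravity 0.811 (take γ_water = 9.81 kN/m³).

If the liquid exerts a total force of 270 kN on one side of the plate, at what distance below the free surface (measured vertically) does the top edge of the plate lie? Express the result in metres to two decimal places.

γ = 0.811 × 9.81 = 7.95591 kN/m³.
A = 3.6 × 1.9 = 6.84 m².
From F = γ·h_c·A, the centroid depth is h_c = 270/(7.95591 × 6.84) = 4.96155 m.
The centroid lies 1.9/2 = 0.95 m below the top edge, so the top edge sits at h_top = 4.96155 − 0.95 = 4.01155 m below the surface.

d_top ≈ 4.01 m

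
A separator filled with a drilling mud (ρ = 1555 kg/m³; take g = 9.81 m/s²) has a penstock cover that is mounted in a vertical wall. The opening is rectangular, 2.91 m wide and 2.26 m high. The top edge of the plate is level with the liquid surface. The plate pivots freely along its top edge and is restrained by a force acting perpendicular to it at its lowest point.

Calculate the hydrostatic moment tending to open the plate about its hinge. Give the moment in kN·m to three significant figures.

M ≈ 171 kN·m

γ = ρg = 1555 × 9.81 / 1000 = 15.25455 kN/m³.
The centroid lies 2.26/2 = 1.13 m below the top edge, so the centroid depth is h_c = 1.13 m.
A = 2.91 × 2.26 = 6.5766 m².
Resultant F = γ·h_c·A = 15.25455 × 1.13 × 6.5766 = 113.365 kN.
I_c = b·h³/12 = 2.91 × 2.26³/12 = 2.79922 m⁴.
Centre of pressure: y_p = y_c + I_c/(y_c·A) = 1.13 + 2.79922/(1.13 × 6.5766) = 1.13 + 0.376667 = 1.50667 m along the plane.
The resultant acts 1.13 + 0.376667 = 1.50667 m (along the plate) below the hinge at the top edge, so the moment about the hinge is M = F × 1.50667 = 113.365 × 1.50667 = 170.804 kN·m.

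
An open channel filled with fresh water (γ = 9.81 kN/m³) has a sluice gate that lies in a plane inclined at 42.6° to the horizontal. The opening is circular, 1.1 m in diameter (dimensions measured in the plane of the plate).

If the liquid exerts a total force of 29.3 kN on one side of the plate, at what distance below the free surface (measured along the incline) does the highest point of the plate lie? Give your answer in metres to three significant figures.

y_top ≈ 4.09 m

γ = 9.81 kN/m³.
A = π(0.55)² = 0.950332 m².
From F = γ·h_c·A, the centroid depth is h_c = 29.3/(9.81 × 0.950332) = 3.14285 m.
Let θ = 42.6° be the plate's angle to the horizontal; measure y along the incline from where the plane meets the free surface. Vertical depth h = y·sinθ with sinθ = 0.676876.
Along the incline, y_c = h_c/sinθ = 3.14285/0.676876 = 4.64317 m.
The centroid is at the centre, 0.55 m below the top of the plate, so the highest point sits at y_top = 4.64317 − 0.55 = 4.09317 m along the incline.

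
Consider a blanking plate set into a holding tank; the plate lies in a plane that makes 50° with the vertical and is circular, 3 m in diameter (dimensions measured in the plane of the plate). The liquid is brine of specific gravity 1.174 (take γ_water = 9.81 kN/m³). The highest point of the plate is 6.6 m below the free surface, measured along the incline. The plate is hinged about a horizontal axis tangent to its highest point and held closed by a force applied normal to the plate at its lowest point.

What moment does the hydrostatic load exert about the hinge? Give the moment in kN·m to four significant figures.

M ≈ 665.2 kN·m

γ = 1.174 × 9.81 = 11.51694 kN/m³.
The plate makes 50° with the vertical, i.e. θ = 90° − 50° = 40° to the horizontal. Measuring y along the incline from the free-surface line, vertical depth h = y·sinθ with sinθ = 0.642788.
The centroid is at the centre, 1.5 m below the top of the plate, so y_c = 6.6 + 1.5 = 8.1 m and h_c = 8.1 × 0.642788 = 5.20658 m.
A = π(1.5)² = 7.06858 m².
Resultant F = γ·h_c·A = 11.51694 × 5.20658 × 7.06858 = 423.859 kN.
I_c = πr⁴/4 = π × 1.5⁴/4 = 3.97608 m⁴.
Centre of pressure: y_p = y_c + I_c/(y_c·A) = 8.1 + 3.97608/(8.1 × 7.06858) = 8.1 + 0.0694445 = 8.16944 m along the plane.
The resultant acts 1.5 + 0.0694445 = 1.56944 m (along the plate) below the hinge at the top edge, so the moment about the hinge is M = F × 1.56944 = 423.859 × 1.56944 = 665.221 kN·m.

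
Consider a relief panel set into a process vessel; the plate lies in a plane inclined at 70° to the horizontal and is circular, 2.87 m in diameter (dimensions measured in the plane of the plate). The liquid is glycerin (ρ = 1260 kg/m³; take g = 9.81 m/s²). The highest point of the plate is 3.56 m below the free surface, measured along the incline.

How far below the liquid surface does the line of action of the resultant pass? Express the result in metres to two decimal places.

γ = ρg = 1260 × 9.81 / 1000 = 12.3606 kN/m³.
Let θ = 70° be the plate's angle to the horizontal; measure y along the incline from where the plane meets the free surface. Vertical depth h = y·sinθ with sinθ = 0.939693.
The centroid is at the centre, 1.435 m below the top of the plate, so y_c = 3.56 + 1.435 = 4.995 m and h_c = 4.995 × 0.939693 = 4.69377 m.
A = π(1.435)² = 6.46925 m².
Resultant F = γ·h_c·A = 12.3606 × 4.69377 × 6.46925 = 375.332 kN.
I_c = πr⁴/4 = π × 1.435⁴/4 = 3.33041 m⁴.
Centre of pressure: y_p = y_c + I_c/(y_c·A) = 4.995 + 3.33041/(4.995 × 6.46925) = 4.995 + 0.103064 = 5.09806 m along the plane.
Vertically, h_p = y_p·sinθ = 5.09806 × 0.939693 = 4.79061 m.

h_p = 4.79 m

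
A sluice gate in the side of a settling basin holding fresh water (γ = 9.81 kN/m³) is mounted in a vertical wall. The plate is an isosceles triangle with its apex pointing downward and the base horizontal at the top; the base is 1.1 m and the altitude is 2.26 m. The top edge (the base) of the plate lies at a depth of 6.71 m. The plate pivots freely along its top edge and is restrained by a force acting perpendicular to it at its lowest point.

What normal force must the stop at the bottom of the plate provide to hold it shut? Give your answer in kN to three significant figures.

γ = 9.81 kN/m³.
With the apex down, the centroid sits h/3 = 2.26/3 = 0.753333 m below the base (the top edge), so the centroid depth is h_c = 6.71 + 0.753333 = 7.46333 m.
A = ½ × 1.1 × 2.26 = 1.243 m².
Resultant F = γ·h_c·A = 9.81 × 7.46333 × 1.243 = 91.0066 kN.
I_c = b·h³/36 = 1.1 × 2.26³/36 = 0.352708 m⁴.
Centre of pressure: y_p = y_c + I_c/(y_c·A) = 7.46333 + 0.352708/(7.46333 × 1.243) = 7.46333 + 0.0380199 = 7.50135 m along the plane.
The resultant acts 0.753333 + 0.0380199 = 0.791353 m (along the plate) below the hinge at the top edge, so the moment about the hinge is M = F × 0.791353 = 91.0066 × 0.791353 = 72.0183 kN·m.
A normal force at the bottom, 2.26 m from the hinge, must supply this moment: P = 72.0183/2.26 = 31.8665 kN.

P ≈ 31.9 kN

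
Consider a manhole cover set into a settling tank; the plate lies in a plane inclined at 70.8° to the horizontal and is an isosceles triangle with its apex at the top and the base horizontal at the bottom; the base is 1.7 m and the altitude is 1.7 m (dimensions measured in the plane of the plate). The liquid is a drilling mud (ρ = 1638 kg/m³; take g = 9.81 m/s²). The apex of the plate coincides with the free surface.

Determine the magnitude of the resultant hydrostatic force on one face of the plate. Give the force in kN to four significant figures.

γ = ρg = 1638 × 9.81 / 1000 = 16.06878 kN/m³.
Let θ = 70.8° be the plate's angle to the horizontal; measure y along the incline from where the plane meets the free surface. Vertical depth h = y·sinθ with sinθ = 0.944376.
With the apex up, the centroid sits 2h/3 = 2 × 1.7/3 = 1.13333 m below the apex, so y_c = 1.13333 m and h_c = 1.13333 × 0.944376 = 1.07029 m.
A = ½ × 1.7 × 1.7 = 1.445 m².
Resultant F = γ·h_c·A = 16.06878 × 1.07029 × 1.445 = 24.8515 kN.

F ≈ 24.85 kN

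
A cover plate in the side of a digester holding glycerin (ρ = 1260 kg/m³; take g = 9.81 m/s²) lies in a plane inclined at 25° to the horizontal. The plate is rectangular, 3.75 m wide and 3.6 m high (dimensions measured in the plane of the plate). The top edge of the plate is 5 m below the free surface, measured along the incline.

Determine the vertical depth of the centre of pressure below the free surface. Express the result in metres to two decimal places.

h_p = 2.94 m

γ = ρg = 1260 × 9.81 / 1000 = 12.3606 kN/m³.
Let θ = 25° be the plate's angle to the horizontal; measure y along the incline from where the plane meets the free surface. Vertical depth h = y·sinθ with sinθ = 0.422618.
The centroid lies 3.6/2 = 1.8 m below the top edge, so y_c = 5 + 1.8 = 6.8 m and h_c = 6.8 × 0.422618 = 2.8738 m.
A = 3.75 × 3.6 = 13.5 m².
Resultant F = γ·h_c·A = 12.3606 × 2.8738 × 13.5 = 479.546 kN.
I_c = b·h³/12 = 3.75 × 3.6³/12 = 14.58 m⁴.
Centre of pressure: y_p = y_c + I_c/(y_c·A) = 6.8 + 14.58/(6.8 × 13.5) = 6.8 + 0.158824 = 6.95882 m along the plane.
Vertically, h_p = y_p·sinθ = 6.95882 × 0.422618 = 2.94092 m.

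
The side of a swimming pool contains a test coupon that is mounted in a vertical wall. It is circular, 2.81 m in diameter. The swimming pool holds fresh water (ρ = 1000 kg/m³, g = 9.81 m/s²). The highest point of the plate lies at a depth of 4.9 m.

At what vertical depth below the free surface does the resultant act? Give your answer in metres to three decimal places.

h_p = 6.383 m

γ = ρg = 1000 × 9.81 = 9810 N/m³ = 9.81 kN/m³.
The centroid is at the centre, 1.405 m below the top of the plate, so the centroid depth is h_c = 4.9 + 1.405 = 6.305 m.
A = π(1.405)² = 6.20158 m².
Resultant F = γ·h_c·A = 9.81 × 6.305 × 6.20158 = 383.58 kN.
I_c = πr⁴/4 = π × 1.405⁴/4 = 3.06052 m⁴.
Centre of pressure: y_p = y_c + I_c/(y_c·A) = 6.305 + 3.06052/(6.305 × 6.20158) = 6.305 + 0.0782722 = 6.38327 m along the plane.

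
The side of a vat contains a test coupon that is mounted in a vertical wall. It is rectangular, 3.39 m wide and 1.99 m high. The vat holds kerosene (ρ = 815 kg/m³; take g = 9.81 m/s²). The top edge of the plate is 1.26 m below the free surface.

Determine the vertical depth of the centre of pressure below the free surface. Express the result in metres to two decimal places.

h_p = 2.40 m

γ = ρg = 815 × 9.81 / 1000 = 7.99515 kN/m³.
The centroid lies 1.99/2 = 0.995 m below the top edge, so the centroid depth is h_c = 1.26 + 0.995 = 2.255 m.
A = 3.39 × 1.99 = 6.7461 m².
Resultant F = γ·h_c·A = 7.99515 × 2.255 × 6.7461 = 121.626 kN.
I_c = b·h³/12 = 3.39 × 1.99³/12 = 2.22627 m⁴.
Centre of pressure: y_p = y_c + I_c/(y_c·A) = 2.255 + 2.22627/(2.255 × 6.7461) = 2.255 + 0.146345 = 2.40135 m along the plane.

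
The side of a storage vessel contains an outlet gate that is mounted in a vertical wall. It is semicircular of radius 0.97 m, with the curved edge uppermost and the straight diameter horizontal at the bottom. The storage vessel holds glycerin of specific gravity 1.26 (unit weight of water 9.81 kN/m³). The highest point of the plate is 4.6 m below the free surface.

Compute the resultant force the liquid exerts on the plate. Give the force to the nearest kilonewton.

F ≈ 94 kN

γ = 1.26 × 9.81 = 12.3606 kN/m³.
The centroid lies 4r/(3π) = 0.411681 m above the diameter, so r − 4r/(3π) = 0.97 − 0.411681 = 0.558319 m below the topmost point, so the centroid depth is h_c = 4.6 + 0.558319 = 5.15832 m.
A = πr²/2 = π × 0.97²/2 = 1.47796 m².
Resultant F = γ·h_c·A = 12.3606 × 5.15832 × 1.47796 = 94.2346 kN.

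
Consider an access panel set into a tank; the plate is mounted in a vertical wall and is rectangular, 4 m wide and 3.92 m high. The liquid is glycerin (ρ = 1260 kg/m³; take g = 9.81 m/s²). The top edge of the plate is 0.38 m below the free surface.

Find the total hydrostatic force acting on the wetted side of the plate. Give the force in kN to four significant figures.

γ = ρg = 1260 × 9.81 / 1000 = 12.3606 kN/m³.
The centroid lies 3.92/2 = 1.96 m below the top edge, so the centroid depth is h_c = 0.38 + 1.96 = 2.34 m.
A = 4 × 3.92 = 15.68 m².
Resultant F = γ·h_c·A = 12.3606 × 2.34 × 15.68 = 453.525 kN.

F ≈ 453.5 kN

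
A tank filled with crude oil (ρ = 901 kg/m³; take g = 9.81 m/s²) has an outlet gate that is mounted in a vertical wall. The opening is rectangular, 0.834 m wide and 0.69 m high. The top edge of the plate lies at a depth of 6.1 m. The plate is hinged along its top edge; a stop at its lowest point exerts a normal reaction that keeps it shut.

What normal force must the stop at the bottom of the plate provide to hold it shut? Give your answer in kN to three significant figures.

γ = ρg = 901 × 9.81 / 1000 = 8.83881 kN/m³.
The centroid lies 0.69/2 = 0.345 m below the top edge, so the centroid depth is h_c = 6.1 + 0.345 = 6.445 m.
A = 0.834 × 0.69 = 0.57546 m².
Resultant F = γ·h_c·A = 8.83881 × 6.445 × 0.57546 = 32.7817 kN.
I_c = b·h³/12 = 0.834 × 0.69³/12 = 0.0228314 m⁴.
Centre of pressure: y_p = y_c + I_c/(y_c·A) = 6.445 + 0.0228314/(6.445 × 0.57546) = 6.445 + 0.00615594 = 6.45116 m along the plane.
The resultant acts 0.345 + 0.00615594 = 0.351156 m (along the plate) below the hinge at the top edge, so the moment about the hinge is M = F × 0.351156 = 32.7817 × 0.351156 = 11.5115 kN·m.
A normal force at the bottom, 0.69 m from the hinge, must supply this moment: P = 11.5115/0.69 = 16.6833 kN.

P ≈ 16.7 kN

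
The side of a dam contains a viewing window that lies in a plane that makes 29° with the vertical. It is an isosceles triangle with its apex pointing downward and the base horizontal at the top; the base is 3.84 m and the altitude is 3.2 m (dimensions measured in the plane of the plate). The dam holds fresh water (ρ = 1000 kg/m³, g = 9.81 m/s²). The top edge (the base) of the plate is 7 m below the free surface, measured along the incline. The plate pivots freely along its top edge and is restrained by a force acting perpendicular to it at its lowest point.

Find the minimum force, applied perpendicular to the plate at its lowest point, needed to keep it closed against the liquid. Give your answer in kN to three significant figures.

γ = ρg = 1000 × 9.81 = 9810 N/m³ = 9.81 kN/m³.
The plate makes 29° with the vertical, i.e. θ = 90° − 29° = 61° to the horizontal. Measuring y along the incline from the free-surface line, vertical depth h = y·sinθ with sinθ = 0.874620.
With the apex down, the centroid sits h/3 = 3.2/3 = 1.06667 m below the base (the top edge), so y_c = 7 + 1.06667 = 8.06667 m and h_c = 8.06667 × 0.874620 = 7.05527 m.
A = ½ × 3.84 × 3.2 = 6.144 m².
Resultant F = γ·h_c·A = 9.81 × 7.05527 × 6.144 = 425.24 kN.
I_c = b·h³/36 = 3.84 × 3.2³/36 = 3.49525 m⁴.
Centre of pressure: y_p = y_c + I_c/(y_c·A) = 8.06667 + 3.49525/(8.06667 × 6.144) = 8.06667 + 0.0705233 = 8.13719 m along the plane.
The resultant acts 1.06667 + 0.0705233 = 1.13719 m (along the plate) below the hinge at the top edge, so the moment about the hinge is M = F × 1.13719 = 425.24 × 1.13719 = 483.579 kN·m.
A normal force at the bottom, 3.2 m from the hinge, must supply this moment: P = 483.579/3.2 = 151.118 kN.

P ≈ 151 kN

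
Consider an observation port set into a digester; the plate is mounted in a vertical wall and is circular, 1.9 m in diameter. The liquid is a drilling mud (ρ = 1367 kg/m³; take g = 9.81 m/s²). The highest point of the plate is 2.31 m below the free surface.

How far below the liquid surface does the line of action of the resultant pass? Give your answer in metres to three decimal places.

h_p = 3.329 m

γ = ρg = 1367 × 9.81 / 1000 = 13.41027 kN/m³.
The centroid is at the centre, 0.95 m below the top of the plate, so the centroid depth is h_c = 2.31 + 0.95 = 3.26 m.
A = π(0.95)² = 2.83529 m².
Resultant F = γ·h_c·A = 13.41027 × 3.26 × 2.83529 = 123.952 kN.
I_c = πr⁴/4 = π × 0.95⁴/4 = 0.639712 m⁴.
Centre of pressure: y_p = y_c + I_c/(y_c·A) = 3.26 + 0.639712/(3.26 × 2.83529) = 3.26 + 0.0692101 = 3.32921 m along the plane.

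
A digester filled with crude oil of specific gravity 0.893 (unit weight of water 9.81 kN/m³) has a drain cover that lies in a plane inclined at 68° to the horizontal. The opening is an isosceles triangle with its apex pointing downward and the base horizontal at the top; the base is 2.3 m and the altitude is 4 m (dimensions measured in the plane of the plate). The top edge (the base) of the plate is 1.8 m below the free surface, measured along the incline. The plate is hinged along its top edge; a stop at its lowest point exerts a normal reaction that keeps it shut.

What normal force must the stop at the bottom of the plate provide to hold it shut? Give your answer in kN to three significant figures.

γ = 0.893 × 9.81 = 8.76033 kN/m³.
Let θ = 68° be the plate's angle to the horizontal; measure y along the incline from where the plane meets the free surface. Vertical depth h = y·sinθ with sinθ = 0.927184.
With the apex down, the centroid sits h/3 = 4/3 = 1.33333 m below the base (the top edge), so y_c = 1.8 + 1.33333 = 3.13333 m and h_c = 3.13333 × 0.927184 = 2.90517 m.
A = ½ × 2.3 × 4 = 4.6 m².
Resultant F = γ·h_c·A = 8.76033 × 2.90517 × 4.6 = 117.071 kN.
I_c = b·h³/36 = 2.3 × 4³/36 = 4.08889 m⁴.
Centre of pressure: y_p = y_c + I_c/(y_c·A) = 3.13333 + 4.08889/(3.13333 × 4.6) = 3.13333 + 0.283688 = 3.41702 m along the plane.
The resultant acts 1.33333 + 0.283688 = 1.61702 m (along the plate) below the hinge at the top edge, so the moment about the hinge is M = F × 1.61702 = 117.071 × 1.61702 = 189.306 kN·m.
A normal force at the bottom, 4 m from the hinge, must supply this moment: P = 189.306/4 = 47.3265 kN.

P ≈ 47.3 kN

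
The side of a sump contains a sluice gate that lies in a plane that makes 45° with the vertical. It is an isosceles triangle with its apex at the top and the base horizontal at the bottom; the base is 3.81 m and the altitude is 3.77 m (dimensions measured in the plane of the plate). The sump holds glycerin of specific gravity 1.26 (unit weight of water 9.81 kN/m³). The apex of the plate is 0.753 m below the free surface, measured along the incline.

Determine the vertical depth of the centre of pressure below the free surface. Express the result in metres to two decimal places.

γ = 1.26 × 9.81 = 12.3606 kN/m³.
The plate makes 45° with the vertical, i.e. θ = 90° − 45° = 45° to the horizontal. Measuring y along the incline from the free-surface line, vertical depth h = y·sinθ with sinθ = 0.707107.
With the apex up, the centroid sits 2h/3 = 2 × 3.77/3 = 2.51333 m below the apex, so y_c = 0.753 + 2.51333 = 3.26633 m and h_c = 3.26633 × 0.707107 = 2.30964 m.
A = ½ × 3.81 × 3.77 = 7.18185 m².
Resultant F = γ·h_c·A = 12.3606 × 2.30964 × 7.18185 = 205.031 kN.
I_c = b·h³/36 = 3.81 × 3.77³/36 = 5.67083 m⁴.
Centre of pressure: y_p = y_c + I_c/(y_c·A) = 3.26633 + 5.67083/(3.26633 × 7.18185) = 3.26633 + 0.241741 = 3.50807 m along the plane.
Vertically, h_p = y_p·sinθ = 3.50807 × 0.707107 = 2.48058 m.

h_p = 2.48 m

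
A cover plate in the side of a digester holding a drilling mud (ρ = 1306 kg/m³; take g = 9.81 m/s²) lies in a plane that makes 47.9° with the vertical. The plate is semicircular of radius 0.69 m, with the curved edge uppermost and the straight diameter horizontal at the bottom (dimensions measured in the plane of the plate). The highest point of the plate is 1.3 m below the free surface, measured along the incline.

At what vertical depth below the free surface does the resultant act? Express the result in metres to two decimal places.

γ = ρg = 1306 × 9.81 / 1000 = 12.81186 kN/m³.
The plate makes 47.9° with the vertical, i.e. θ = 90° − 47.9° = 42.1° to the horizontal. Measuring y along the incline from the free-surface line, vertical depth h = y·sinθ with sinθ = 0.670427.
The centroid lies 4r/(3π) = 0.292845 m above the diameter, so r − 4r/(3π) = 0.69 − 0.292845 = 0.397155 m below the topmost point, so y_c = 1.3 + 0.397155 = 1.69715 m and h_c = 1.69715 × 0.670427 = 1.13782 m.
A = πr²/2 = π × 0.69²/2 = 0.747856 m².
Resultant F = γ·h_c·A = 12.81186 × 1.13782 × 0.747856 = 10.9019 kN.
I_c = (π/8 − 8/(9π))·r⁴ = 0.109757 × 0.69⁴ = 0.0248788 m⁴.
Centre of pressure: y_p = y_c + I_c/(y_c·A) = 1.69715 + 0.0248788/(1.69715 × 0.747856) = 1.69715 + 0.0196016 = 1.71675 m along the plane.
Vertically, h_p = y_p·sinθ = 1.71675 × 0.670427 = 1.15096 m.

h_p = 1.15 m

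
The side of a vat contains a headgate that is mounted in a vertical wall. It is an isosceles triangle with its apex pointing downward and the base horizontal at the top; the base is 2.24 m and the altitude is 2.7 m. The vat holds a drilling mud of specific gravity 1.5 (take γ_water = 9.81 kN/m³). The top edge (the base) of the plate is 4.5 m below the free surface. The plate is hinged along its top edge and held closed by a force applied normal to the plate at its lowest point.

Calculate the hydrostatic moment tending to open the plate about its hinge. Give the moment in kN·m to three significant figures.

γ = 1.5 × 9.81 = 14.715 kN/m³.
With the apex down, the centroid sits h/3 = 2.7/3 = 0.9 m below the base (the top edge), so the centroid depth is h_c = 4.5 + 0.9 = 5.4 m.
A = ½ × 2.24 × 2.7 = 3.024 m².
Resultant F = γ·h_c·A = 14.715 × 5.4 × 3.024 = 240.29 kN.
I_c = b·h³/36 = 2.24 × 2.7³/36 = 1.22472 m⁴.
Centre of pressure: y_p = y_c + I_c/(y_c·A) = 5.4 + 1.22472/(5.4 × 3.024) = 5.4 + 0.075 = 5.475 m along the plane.
The resultant acts 0.9 + 0.075 = 0.975 m (along the plate) below the hinge at the top edge, so the moment about the hinge is M = F × 0.975 = 240.29 × 0.975 = 234.283 kN·m.

M ≈ 234 kN·m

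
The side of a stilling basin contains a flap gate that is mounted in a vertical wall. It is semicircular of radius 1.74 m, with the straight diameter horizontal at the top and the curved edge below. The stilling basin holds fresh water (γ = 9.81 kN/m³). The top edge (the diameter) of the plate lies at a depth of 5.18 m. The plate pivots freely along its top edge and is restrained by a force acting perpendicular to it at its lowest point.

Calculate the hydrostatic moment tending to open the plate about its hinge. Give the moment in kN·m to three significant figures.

M ≈ 214 kN·m

γ = 9.81 kN/m³.
The centroid of a semicircle lies 4r/(3π) = 0.738479 m from the diameter, here below the top edge, so the centroid depth is h_c = 5.18 + 0.738479 = 5.91848 m.
A = πr²/2 = π × 1.74²/2 = 4.75574 m².
Resultant F = γ·h_c·A = 9.81 × 5.91848 × 4.75574 = 276.12 kN.
I_c = (π/8 − 8/(9π))·r⁴ = 0.109757 × 1.74⁴ = 1.00607 m⁴.
Centre of pressure: y_p = y_c + I_c/(y_c·A) = 5.91848 + 1.00607/(5.91848 × 4.75574) = 5.91848 + 0.0357437 = 5.95422 m along the plane.
The resultant acts 0.738479 + 0.0357437 = 0.774223 m (along the plate) below the hinge at the top edge, so the moment about the hinge is M = F × 0.774223 = 276.12 × 0.774223 = 213.778 kN·m.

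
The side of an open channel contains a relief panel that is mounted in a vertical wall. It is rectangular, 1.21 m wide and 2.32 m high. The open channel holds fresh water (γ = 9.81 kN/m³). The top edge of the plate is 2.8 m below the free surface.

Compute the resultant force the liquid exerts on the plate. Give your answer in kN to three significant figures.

γ = 9.81 kN/m³.
The centroid lies 2.32/2 = 1.16 m below the top edge, so the centroid depth is h_c = 2.8 + 1.16 = 3.96 m.
A = 1.21 × 2.32 = 2.8072 m².
Resultant F = γ·h_c·A = 9.81 × 3.96 × 2.8072 = 109.053 kN.

F ≈ 109 kN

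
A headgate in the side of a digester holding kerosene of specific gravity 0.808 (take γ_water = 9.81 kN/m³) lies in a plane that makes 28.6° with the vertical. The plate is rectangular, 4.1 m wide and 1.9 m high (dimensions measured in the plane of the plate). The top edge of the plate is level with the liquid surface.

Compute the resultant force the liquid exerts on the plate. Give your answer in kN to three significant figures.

F ≈ 51.5 kN

γ = 0.808 × 9.81 = 7.92648 kN/m³.
The plate makes 28.6° with the vertical, i.e. θ = 90° − 28.6° = 61.4° to the horizontal. Measuring y along the incline from the free-surface line, vertical depth h = y·sinθ with sinθ = 0.877983.
The centroid lies 1.9/2 = 0.95 m below the top edge, so y_c = 0.95 m and h_c = 0.95 × 0.877983 = 0.834084 m.
A = 4.1 × 1.9 = 7.79 m².
Resultant F = γ·h_c·A = 7.92648 × 0.834084 × 7.79 = 51.5024 kN.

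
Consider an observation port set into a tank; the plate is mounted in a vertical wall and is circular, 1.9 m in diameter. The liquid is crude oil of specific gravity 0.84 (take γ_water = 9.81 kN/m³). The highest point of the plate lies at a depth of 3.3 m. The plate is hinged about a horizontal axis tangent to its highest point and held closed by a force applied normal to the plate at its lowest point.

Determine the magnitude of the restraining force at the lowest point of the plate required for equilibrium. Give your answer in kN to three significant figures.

P ≈ 52.4 kN

γ = 0.84 × 9.81 = 8.2404 kN/m³.
The centroid is at the centre, 0.95 m below the top of the plate, so the centroid depth is h_c = 3.3 + 0.95 = 4.25 m.
A = π(0.95)² = 2.83529 m².
Resultant F = γ·h_c·A = 8.2404 × 4.25 × 2.83529 = 99.2967 kN.
I_c = πr⁴/4 = π × 0.95⁴/4 = 0.639712 m⁴.
Centre of pressure: y_p = y_c + I_c/(y_c·A) = 4.25 + 0.639712/(4.25 × 2.83529) = 4.25 + 0.0530882 = 4.30309 m along the plane.
The resultant acts 0.95 + 0.0530882 = 1.00309 m (along the plate) below the hinge at the top edge, so the moment about the hinge is M = F × 1.00309 = 99.2967 × 1.00309 = 99.6035 kN·m.
A normal force at the bottom, 1.9 m from the hinge, must supply this moment: P = 99.6035/1.9 = 52.4229 kN.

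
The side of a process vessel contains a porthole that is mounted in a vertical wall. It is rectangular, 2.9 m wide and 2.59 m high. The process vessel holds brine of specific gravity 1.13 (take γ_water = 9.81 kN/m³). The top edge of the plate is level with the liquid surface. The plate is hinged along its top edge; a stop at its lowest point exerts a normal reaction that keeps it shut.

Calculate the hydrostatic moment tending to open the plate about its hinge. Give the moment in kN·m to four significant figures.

γ = 1.13 × 9.81 = 11.0853 kN/m³.
The centroid lies 2.59/2 = 1.295 m below the top edge, so the centroid depth is h_c = 1.295 m.
A = 2.9 × 2.59 = 7.511 m².
Resultant F = γ·h_c·A = 11.0853 × 1.295 × 7.511 = 107.824 kN.
I_c = b·h³/12 = 2.9 × 2.59³/12 = 4.19871 m⁴.
Centre of pressure: y_p = y_c + I_c/(y_c·A) = 1.295 + 4.19871/(1.295 × 7.511) = 1.295 + 0.431667 = 1.72667 m along the plane.
The resultant acts 1.295 + 0.431667 = 1.72667 m (along the plate) below the hinge at the top edge, so the moment about the hinge is M = F × 1.72667 = 107.824 × 1.72667 = 186.176 kN·m.

M ≈ 186.2 kN·m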